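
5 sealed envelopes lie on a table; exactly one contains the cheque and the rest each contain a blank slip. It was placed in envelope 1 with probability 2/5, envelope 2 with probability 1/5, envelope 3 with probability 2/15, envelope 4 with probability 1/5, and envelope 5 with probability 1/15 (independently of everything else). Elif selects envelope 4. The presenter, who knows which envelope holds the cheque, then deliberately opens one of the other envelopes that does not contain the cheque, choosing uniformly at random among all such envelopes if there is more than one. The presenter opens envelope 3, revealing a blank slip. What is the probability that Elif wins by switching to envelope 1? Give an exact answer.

Apply Bayes' rule, conditioning on where the cheque actually is.
If it is in envelope 1 (prior 2/5): the presenter has 3 equally likely choices, so probability 1/3; weight (2/5)·(1/3) = 2/15.
If it is in envelope 2 (prior 1/5): the presenter has 3 equally likely choices, so probability 1/3; weight (1/5)·(1/3) = 1/15.
If it is in envelope 3 (prior 2/15): the presenter opened envelope 3, so this case is ruled out; weight (2/15)·0 = 0.
If it is in envelope 4 (prior 1/5): the presenter has 4 equally likely choices, so probability 1/4; weight (1/5)·(1/4) = 1/20.
If it is in envelope 5 (prior 1/15): the presenter has 3 equally likely choices, so probability 1/3; weight (1/15)·(1/3) = 1/45.
The weights sum to 49/180.
So P(the cheque in envelope 1 | the presenter opened envelope 3) = (2/15) / (49/180) = 24/49.

24/49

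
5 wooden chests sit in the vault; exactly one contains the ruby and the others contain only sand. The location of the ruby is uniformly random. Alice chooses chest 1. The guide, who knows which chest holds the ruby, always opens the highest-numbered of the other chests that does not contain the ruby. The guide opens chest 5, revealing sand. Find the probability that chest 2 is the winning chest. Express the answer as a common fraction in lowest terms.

1/4

Apply Bayes' rule, conditioning on where the ruby actually is.
If it is in any of chests 1, 2, 3, and 4 (prior 1/5 each): chest 5 is the highest-numbered option available, probability 1; weight (1/5)·1 = 1/5 each.
If it is in chest 5 (prior 1/5): the guide opened chest 5, so this case is ruled out; weight (1/5)·0 = 0.
The weights sum to 4/5.
So P(the ruby in chest 2 | the guide opened chest 5) = (1/5) / (4/5) = 1/4.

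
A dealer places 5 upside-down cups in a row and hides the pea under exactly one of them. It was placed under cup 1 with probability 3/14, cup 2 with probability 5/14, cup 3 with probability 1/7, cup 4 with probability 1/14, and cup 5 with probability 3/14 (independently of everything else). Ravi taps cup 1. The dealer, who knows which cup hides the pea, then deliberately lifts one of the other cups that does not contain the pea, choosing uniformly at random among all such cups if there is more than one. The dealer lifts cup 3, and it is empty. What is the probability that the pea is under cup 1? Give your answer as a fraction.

1/5

Consider each possible location of the pea in turn.
If it is under cup 1 (prior 3/14): the dealer has 4 equally likely choices, so probability 1/4; weight (3/14)·(1/4) = 3/56.
If it is under cup 2 (prior 5/14): the dealer has 3 equally likely choices, so probability 1/3; weight (5/14)·(1/3) = 5/42.
If it is under cup 3 (prior 1/7): the dealer opened cup 3, so this case is ruled out; weight (1/7)·0 = 0.
If it is under cup 4 (prior 1/14): the dealer has 3 equally likely choices, so probability 1/3; weight (1/14)·(1/3) = 1/42.
If it is under cup 5 (prior 3/14): the dealer has 3 equally likely choices, so probability 1/3; weight (3/14)·(1/3) = 1/14.
The weights sum to 15/56.
So P(the pea under cup 1 | the dealer opened cup 3) = (3/56) / (15/56) = 1/5.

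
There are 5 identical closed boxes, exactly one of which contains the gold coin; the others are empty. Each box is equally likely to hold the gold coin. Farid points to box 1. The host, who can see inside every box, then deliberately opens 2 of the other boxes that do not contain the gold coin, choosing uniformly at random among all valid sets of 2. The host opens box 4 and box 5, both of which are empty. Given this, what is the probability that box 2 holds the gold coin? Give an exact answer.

Condition on the true location of the gold coin.
If it is in box 1 (prior 1/5): the host has 6 equally likely choices, so probability 1/6; weight (1/5)·(1/6) = 1/30.
If it is in either of boxes 2 and 3 (prior 1/5 each): the host has 3 equally likely choices, so probability 1/3; weight (1/5)·(1/3) = 1/15 each.
If it is in either of boxes 4 and 5 (prior 1/5 each): that box was opened and seen not to hold the prize — ruled out; weight (1/5)·0 = 0 each.
The weights sum to 1/6.
So P(the gold coin in box 2 | the host opened box 4 and box 5) = (1/15) / (1/6) = 2/5.

2/5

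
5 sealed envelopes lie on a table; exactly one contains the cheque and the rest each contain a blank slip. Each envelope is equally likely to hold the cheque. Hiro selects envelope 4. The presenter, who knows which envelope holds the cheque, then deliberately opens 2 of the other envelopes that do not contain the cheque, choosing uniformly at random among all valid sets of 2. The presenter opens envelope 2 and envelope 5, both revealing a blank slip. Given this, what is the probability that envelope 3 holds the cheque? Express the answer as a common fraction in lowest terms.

2/5

Apply Bayes' rule, conditioning on where the cheque actually is.
If it is in either of envelopes 1 and 3 (prior 1/5 each): the presenter has 3 equally likely choices, so probability 1/3; weight (1/5)·(1/3) = 1/15 each.
If it is in either of envelopes 2 and 5 (prior 1/5 each): that envelope was opened and seen not to hold the prize — ruled out; weight (1/5)·0 = 0 each.
If it is in envelope 4 (prior 1/5): the presenter has 6 equally likely choices, so probability 1/6; weight (1/5)·(1/6) = 1/30.
The weights sum to 1/6.
So P(the cheque in envelope 3 | the presenter opened envelope 2 and envelope 5) = (1/15) / (1/6) = 2/5.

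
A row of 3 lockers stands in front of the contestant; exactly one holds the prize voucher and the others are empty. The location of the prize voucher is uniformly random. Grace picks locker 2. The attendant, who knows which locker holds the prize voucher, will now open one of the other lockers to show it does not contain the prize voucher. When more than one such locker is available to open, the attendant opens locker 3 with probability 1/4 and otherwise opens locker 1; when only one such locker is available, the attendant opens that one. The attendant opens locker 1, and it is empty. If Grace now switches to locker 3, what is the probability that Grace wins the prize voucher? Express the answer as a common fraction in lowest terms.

4/7

Apply Bayes' rule, conditioning on where the prize voucher actually is.
If it is in locker 1 (prior 1/3): the attendant opened locker 1, so this case is ruled out; weight (1/3)·0 = 0.
If it is in locker 2 (prior 1/3): locker 3 is available but not opened, probability 3/4; weight (1/3)·(3/4) = 1/4.
If it is in locker 3 (prior 1/3): only locker 1 is available, probability 1; weight (1/3)·1 = 1/3.
The weights sum to 7/12.
So P(the prize voucher in locker 3 | the attendant opened locker 1) = (1/3) / (7/12) = 4/7.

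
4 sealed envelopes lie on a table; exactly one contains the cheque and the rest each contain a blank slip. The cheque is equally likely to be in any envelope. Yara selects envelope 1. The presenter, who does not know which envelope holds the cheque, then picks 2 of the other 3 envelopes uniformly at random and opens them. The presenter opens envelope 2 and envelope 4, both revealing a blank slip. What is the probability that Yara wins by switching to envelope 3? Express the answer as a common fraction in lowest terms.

Because the presenter chose which envelopes to open without knowing where the cheque is, the choice is independent of the prize location. Learning that none of the 2 opened envelopes holds the cheque simply rules out those 2 locations and leaves the remaining 2 envelopes still equally likely by symmetry.
So P(the cheque in envelope 3) = 1/2.

1/2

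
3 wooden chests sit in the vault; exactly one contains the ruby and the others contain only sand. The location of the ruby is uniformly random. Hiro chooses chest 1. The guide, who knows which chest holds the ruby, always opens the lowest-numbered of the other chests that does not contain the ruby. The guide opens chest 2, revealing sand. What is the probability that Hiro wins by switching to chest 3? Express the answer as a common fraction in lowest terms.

Apply Bayes' rule, conditioning on where the ruby actually is.
If it is in either of chests 1 and 3 (prior 1/3 each): chest 2 is the lowest-numbered option available, probability 1; weight (1/3)·1 = 1/3 each.
If it is in chest 2 (prior 1/3): the guide opened chest 2, so this case is ruled out; weight (1/3)·0 = 0.
The weights sum to 2/3.
So P(the ruby in chest 3 | the guide opened chest 2) = (1/3) / (2/3) = 1/2.

1/2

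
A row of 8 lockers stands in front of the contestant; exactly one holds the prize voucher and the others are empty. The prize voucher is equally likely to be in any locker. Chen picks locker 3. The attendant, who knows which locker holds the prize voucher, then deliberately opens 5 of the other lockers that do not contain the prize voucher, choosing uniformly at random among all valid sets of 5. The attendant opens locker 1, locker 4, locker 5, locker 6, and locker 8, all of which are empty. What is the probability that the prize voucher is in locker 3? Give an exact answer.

1/8

Condition on the true location of the prize voucher.
If it is in any of lockers 1, 4, 5, 6, and 8 (prior 1/8 each): that locker was opened and seen not to hold the prize — ruled out; weight (1/8)·0 = 0 each.
If it is in either of lockers 2 and 7 (prior 1/8 each): the attendant has 6 equally likely choices, so probability 1/6; weight (1/8)·(1/6) = 1/48 each.
If it is in locker 3 (prior 1/8): the attendant has 21 equally likely choices, so probability 1/21; weight (1/8)·(1/21) = 1/168.
The weights sum to 1/21.
So P(the prize voucher in locker 3 | the attendant opened locker 1, locker 4, locker 5, locker 6, and locker 8) = (1/168) / (1/21) = 1/8.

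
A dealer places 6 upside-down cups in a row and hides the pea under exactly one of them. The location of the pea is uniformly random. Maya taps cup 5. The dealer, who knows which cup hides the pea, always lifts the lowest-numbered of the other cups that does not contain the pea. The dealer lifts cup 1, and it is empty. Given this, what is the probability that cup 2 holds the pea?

Apply Bayes' rule, conditioning on where the pea actually is.
If it is under cup 1 (prior 1/6): the dealer opened cup 1, so this case is ruled out; weight (1/6)·0 = 0.
If it is under any of cups 2, 3, 4, 5, and 6 (prior 1/6 each): cup 1 is the lowest-numbered option available, probability 1; weight (1/6)·1 = 1/6 each.
The weights sum to 5/6.
So P(the pea under cup 2 | the dealer opened cup 1) = (1/6) / (5/6) = 1/5.

1/5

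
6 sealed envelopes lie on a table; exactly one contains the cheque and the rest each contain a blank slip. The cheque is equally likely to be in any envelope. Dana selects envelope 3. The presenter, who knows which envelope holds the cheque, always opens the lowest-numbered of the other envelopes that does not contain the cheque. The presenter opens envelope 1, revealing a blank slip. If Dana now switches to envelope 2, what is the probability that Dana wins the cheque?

1/5

Condition on the true location of the cheque.
If it is in envelope 1 (prior 1/6): the presenter opened envelope 1, so this case is ruled out; weight (1/6)·0 = 0.
If it is in any of envelopes 2, 3, 4, 5, and 6 (prior 1/6 each): envelope 1 is the lowest-numbered option available, probability 1; weight (1/6)·1 = 1/6 each.
The weights sum to 5/6.
So P(the cheque in envelope 2 | the presenter opened envelope 1) = (1/6) / (5/6) = 1/5.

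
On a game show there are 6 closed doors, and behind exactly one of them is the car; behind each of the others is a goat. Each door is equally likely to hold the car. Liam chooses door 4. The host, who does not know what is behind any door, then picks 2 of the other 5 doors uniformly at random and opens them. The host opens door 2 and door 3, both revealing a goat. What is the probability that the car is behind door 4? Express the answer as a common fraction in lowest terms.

Consider each possible location of the car in turn.
If it is behind any of doors 1, 4, 5, and 6 (prior 1/6 each): the host picks exactly this set with probability 1/10 regardless, and none is the prize; weight (1/6)·(1/10) = 1/60 each.
If it is behind either of doors 2 and 3 (prior 1/6 each): that door was opened and seen not to hold the prize — ruled out; weight (1/6)·0 = 0 each.
The weights sum to 1/15.
So P(the car behind door 4 | the host opened door 2 and door 3) = (1/60) / (1/15) = 1/4.

1/4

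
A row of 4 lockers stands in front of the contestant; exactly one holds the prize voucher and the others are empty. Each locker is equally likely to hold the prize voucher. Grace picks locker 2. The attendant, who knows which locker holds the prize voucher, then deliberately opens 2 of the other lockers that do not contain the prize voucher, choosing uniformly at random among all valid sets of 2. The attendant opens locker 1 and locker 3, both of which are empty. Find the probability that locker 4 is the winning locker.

3/4

Consider each possible location of the prize voucher in turn.
If it is in either of lockers 1 and 3 (prior 1/4 each): that locker was opened and seen not to hold the prize — ruled out; weight (1/4)·0 = 0 each.
If it is in locker 2 (prior 1/4): the attendant has 3 equally likely choices, so probability 1/3; weight (1/4)·(1/3) = 1/12.
If it is in locker 4 (prior 1/4): the attendant has no choice, probability 1; weight (1/4)·1 = 1/4.
The weights sum to 1/3.
So P(the prize voucher in locker 4 | the attendant opened locker 1 and locker 3) = (1/4) / (1/3) = 3/4.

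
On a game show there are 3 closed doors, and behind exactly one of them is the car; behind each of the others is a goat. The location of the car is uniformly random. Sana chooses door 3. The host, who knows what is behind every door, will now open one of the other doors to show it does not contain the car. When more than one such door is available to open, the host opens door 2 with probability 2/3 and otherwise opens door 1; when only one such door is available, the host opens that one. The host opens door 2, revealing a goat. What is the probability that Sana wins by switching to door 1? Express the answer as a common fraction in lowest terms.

3/5

Consider each possible location of the car in turn.
If it is behind door 1 (prior 1/3): only door 2 is available, probability 1; weight (1/3)·1 = 1/3.
If it is behind door 2 (prior 1/3): the host opened door 2, so this case is ruled out; weight (1/3)·0 = 0.
If it is behind door 3 (prior 1/3): door 2 is available, opened with probability 2/3; weight (1/3)·(2/3) = 2/9.
The weights sum to 5/9.
So P(the car behind door 1 | the host opened door 2) = (1/3) / (5/9) = 3/5.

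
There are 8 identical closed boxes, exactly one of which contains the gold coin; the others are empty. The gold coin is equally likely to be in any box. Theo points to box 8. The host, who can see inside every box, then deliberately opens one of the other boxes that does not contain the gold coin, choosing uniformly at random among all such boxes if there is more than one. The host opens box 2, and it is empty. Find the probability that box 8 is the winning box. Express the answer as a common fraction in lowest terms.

1/8

Condition on the true location of the gold coin.
If it is in any of boxes 1, 3, 4, 5, 6, and 7 (prior 1/8 each): the host has 6 equally likely choices, so probability 1/6; weight (1/8)·(1/6) = 1/48 each.
If it is in box 2 (prior 1/8): the host opened box 2, so this case is ruled out; weight (1/8)·0 = 0.
If it is in box 8 (prior 1/8): the host has 7 equally likely choices, so probability 1/7; weight (1/8)·(1/7) = 1/56.
The weights sum to 1/7.
So P(the gold coin in box 8 | the host opened box 2) = (1/56) / (1/7) = 1/8.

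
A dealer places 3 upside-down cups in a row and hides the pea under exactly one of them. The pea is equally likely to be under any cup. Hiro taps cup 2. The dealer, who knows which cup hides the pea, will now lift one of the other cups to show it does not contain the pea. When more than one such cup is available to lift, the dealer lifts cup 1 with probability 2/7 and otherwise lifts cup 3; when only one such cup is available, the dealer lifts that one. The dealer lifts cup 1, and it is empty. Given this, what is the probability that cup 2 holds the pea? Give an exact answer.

Consider each possible location of the pea in turn.
If it is under cup 1 (prior 1/3): the dealer opened cup 1, so this case is ruled out; weight (1/3)·0 = 0.
If it is under cup 2 (prior 1/3): cup 1 is available, opened with probability 2/7; weight (1/3)·(2/7) = 2/21.
If it is under cup 3 (prior 1/3): only cup 1 is available, probability 1; weight (1/3)·1 = 1/3.
The weights sum to 3/7.
So P(the pea under cup 2 | the dealer opened cup 1) = (2/21) / (3/7) = 2/9.

2/9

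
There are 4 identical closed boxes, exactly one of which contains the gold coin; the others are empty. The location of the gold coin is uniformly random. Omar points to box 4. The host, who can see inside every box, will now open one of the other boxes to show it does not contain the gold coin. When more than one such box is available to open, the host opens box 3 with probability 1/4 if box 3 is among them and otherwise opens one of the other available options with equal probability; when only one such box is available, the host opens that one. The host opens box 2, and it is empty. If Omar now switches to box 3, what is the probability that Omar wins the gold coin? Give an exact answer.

4/13

Consider each possible location of the gold coin in turn.
If it is in box 1 (prior 1/4): box 3 is available but not opened, probability 3/4; weight (1/4)·(3/4) = 3/16.
If it is in box 2 (prior 1/4): the host opened box 2, so this case is ruled out; weight (1/4)·0 = 0.
If it is in box 3 (prior 1/4): box 3 holds the prize so is unavailable; the host chooses uniformly among the 2 others, probability 1/2; weight (1/4)·(1/2) = 1/8.
If it is in box 4 (prior 1/4): box 3 is available but not opened; box 2 gets probability (1 − 1/4)/2 = 3/8; weight (1/4)·(3/8) = 3/32.
The weights sum to 13/32.
So P(the gold coin in box 3 | the host opened box 2) = (1/8) / (13/32) = 4/13.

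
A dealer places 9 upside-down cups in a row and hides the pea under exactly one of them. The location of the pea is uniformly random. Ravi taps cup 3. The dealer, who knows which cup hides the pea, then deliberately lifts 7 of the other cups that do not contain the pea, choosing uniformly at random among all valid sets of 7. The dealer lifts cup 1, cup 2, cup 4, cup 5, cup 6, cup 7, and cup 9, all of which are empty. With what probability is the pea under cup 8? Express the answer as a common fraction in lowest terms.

Condition on the true location of the pea.
If it is under any of cups 1, 2, 4, 5, 6, 7, and 9 (prior 1/9 each): that cup was opened and seen not to hold the prize — ruled out; weight (1/9)·0 = 0 each.
If it is under cup 3 (prior 1/9): the dealer has 8 equally likely choices, so probability 1/8; weight (1/9)·(1/8) = 1/72.
If it is under cup 8 (prior 1/9): the dealer has no choice, probability 1; weight (1/9)·1 = 1/9.
The weights sum to 1/8.
So P(the pea under cup 8 | the dealer opened cup 1, cup 2, cup 4, cup 5, cup 6, cup 7, and cup 9) = (1/9) / (1/8) = 8/9.

8/9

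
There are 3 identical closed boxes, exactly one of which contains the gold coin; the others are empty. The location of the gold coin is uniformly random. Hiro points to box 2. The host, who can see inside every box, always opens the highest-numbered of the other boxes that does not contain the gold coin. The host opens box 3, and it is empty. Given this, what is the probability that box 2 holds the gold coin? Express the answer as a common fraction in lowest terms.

1/2

Apply Bayes' rule, conditioning on where the gold coin actually is.
If it is in either of boxes 1 and 2 (prior 1/3 each): box 3 is the highest-numbered option available, probability 1; weight (1/3)·1 = 1/3 each.
If it is in box 3 (prior 1/3): the host opened box 3, so this case is ruled out; weight (1/3)·0 = 0.
The weights sum to 2/3.
So P(the gold coin in box 2 | the host opened box 3) = (1/3) / (2/3) = 1/2.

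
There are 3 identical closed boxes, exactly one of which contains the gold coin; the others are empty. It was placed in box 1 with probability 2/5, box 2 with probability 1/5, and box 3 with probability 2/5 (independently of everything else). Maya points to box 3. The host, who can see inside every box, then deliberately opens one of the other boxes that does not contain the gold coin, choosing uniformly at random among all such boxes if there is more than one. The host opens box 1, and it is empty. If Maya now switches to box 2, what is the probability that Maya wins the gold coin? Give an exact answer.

Condition on the true location of the gold coin.
If it is in box 1 (prior 2/5): the host opened box 1, so this case is ruled out; weight (2/5)·0 = 0.
If it is in box 2 (prior 1/5): the host has no choice, probability 1; weight (1/5)·1 = 1/5.
If it is in box 3 (prior 2/5): the host has 2 equally likely choices, so probability 1/2; weight (2/5)·(1/2) = 1/5.
The weights sum to 2/5.
So P(the gold coin in box 2 | the host opened box 1) = (1/5) / (2/5) = 1/2.

1/2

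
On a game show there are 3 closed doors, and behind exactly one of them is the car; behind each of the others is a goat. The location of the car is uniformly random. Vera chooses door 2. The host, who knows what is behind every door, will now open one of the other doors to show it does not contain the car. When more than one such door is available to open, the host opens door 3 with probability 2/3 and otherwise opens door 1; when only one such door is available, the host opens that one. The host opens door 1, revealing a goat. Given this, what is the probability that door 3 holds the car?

Condition on the true location of the car.
If it is behind door 1 (prior 1/3): the host opened door 1, so this case is ruled out; weight (1/3)·0 = 0.
If it is behind door 2 (prior 1/3): door 3 is available but not opened, probability 1/3; weight (1/3)·(1/3) = 1/9.
If it is behind door 3 (prior 1/3): only door 1 is available, probability 1; weight (1/3)·1 = 1/3.
The weights sum to 4/9.
So P(the car behind door 3 | the host opened door 1) = (1/3) / (4/9) = 3/4.

3/4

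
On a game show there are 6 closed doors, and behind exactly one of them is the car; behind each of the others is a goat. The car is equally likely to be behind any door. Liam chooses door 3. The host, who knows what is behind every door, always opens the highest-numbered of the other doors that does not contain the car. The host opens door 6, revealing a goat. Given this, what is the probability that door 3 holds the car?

1/5

Condition on the true location of the car.
If it is behind any of doors 1, 2, 3, 4, and 5 (prior 1/6 each): door 6 is the highest-numbered option available, probability 1; weight (1/6)·1 = 1/6 each.
If it is behind door 6 (prior 1/6): the host opened door 6, so this case is ruled out; weight (1/6)·0 = 0.
The weights sum to 5/6.
So P(the car behind door 3 | the host opened door 6) = (1/6) / (5/6) = 1/5.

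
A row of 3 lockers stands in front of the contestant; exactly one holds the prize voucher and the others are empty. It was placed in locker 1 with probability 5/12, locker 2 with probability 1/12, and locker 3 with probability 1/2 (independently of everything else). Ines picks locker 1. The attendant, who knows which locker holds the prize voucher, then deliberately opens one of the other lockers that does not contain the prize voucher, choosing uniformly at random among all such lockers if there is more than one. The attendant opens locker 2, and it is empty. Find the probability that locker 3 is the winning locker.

Condition on the true location of the prize voucher.
If it is in locker 1 (prior 5/12): the attendant has 2 equally likely choices, so probability 1/2; weight (5/12)·(1/2) = 5/24.
If it is in locker 2 (prior 1/12): the attendant opened locker 2, so this case is ruled out; weight (1/12)·0 = 0.
If it is in locker 3 (prior 1/2): the attendant has no choice, probability 1; weight (1/2)·1 = 1/2.
The weights sum to 17/24.
So P(the prize voucher in locker 3 | the attendant opened locker 2) = (1/2) / (17/24) = 12/17.

12/17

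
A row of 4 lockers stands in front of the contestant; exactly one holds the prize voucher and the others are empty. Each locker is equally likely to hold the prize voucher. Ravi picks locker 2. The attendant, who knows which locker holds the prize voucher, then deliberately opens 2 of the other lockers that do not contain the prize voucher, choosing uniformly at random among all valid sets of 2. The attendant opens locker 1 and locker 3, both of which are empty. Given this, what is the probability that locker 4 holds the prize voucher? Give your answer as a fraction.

Consider each possible location of the prize voucher in turn.
If it is in either of lockers 1 and 3 (prior 1/4 each): that locker was opened and seen not to hold the prize — ruled out; weight (1/4)·0 = 0 each.
If it is in locker 2 (prior 1/4): the attendant has 3 equally likely choices, so probability 1/3; weight (1/4)·(1/3) = 1/12.
If it is in locker 4 (prior 1/4): the attendant has no choice, probability 1; weight (1/4)·1 = 1/4.
The weights sum to 1/3.
So P(the prize voucher in locker 4 | the attendant opened locker 1 and locker 3) = (1/4) / (1/3) = 3/4.

3/4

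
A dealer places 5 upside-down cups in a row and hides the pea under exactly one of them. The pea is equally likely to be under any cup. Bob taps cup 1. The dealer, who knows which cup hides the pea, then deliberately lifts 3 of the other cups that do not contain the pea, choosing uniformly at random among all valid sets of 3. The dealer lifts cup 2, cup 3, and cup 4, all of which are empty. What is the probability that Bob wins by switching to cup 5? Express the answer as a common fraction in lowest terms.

4/5

Consider each possible location of the pea in turn.
If it is under cup 1 (prior 1/5): the dealer has 4 equally likely choices, so probability 1/4; weight (1/5)·(1/4) = 1/20.
If it is under any of cups 2, 3, and 4 (prior 1/5 each): that cup was opened and seen not to hold the prize — ruled out; weight (1/5)·0 = 0 each.
If it is under cup 5 (prior 1/5): the dealer has no choice, probability 1; weight (1/5)·1 = 1/5.
The weights sum to 1/4.
So P(the pea under cup 5 | the dealer opened cup 2, cup 3, and cup 4) = (1/5) / (1/4) = 4/5.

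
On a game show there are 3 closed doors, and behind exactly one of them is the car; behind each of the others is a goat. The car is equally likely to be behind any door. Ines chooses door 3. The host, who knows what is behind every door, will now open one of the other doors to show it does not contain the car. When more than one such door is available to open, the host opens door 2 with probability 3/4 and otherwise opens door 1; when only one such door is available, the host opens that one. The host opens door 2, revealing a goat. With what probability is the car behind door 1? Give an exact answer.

4/7

Condition on the true location of the car.
If it is behind door 1 (prior 1/3): only door 2 is available, probability 1; weight (1/3)·1 = 1/3.
If it is behind door 2 (prior 1/3): the host opened door 2, so this case is ruled out; weight (1/3)·0 = 0.
If it is behind door 3 (prior 1/3): door 2 is available, opened with probability 3/4; weight (1/3)·(3/4) = 1/4.
The weights sum to 7/12.
So P(the car behind door 1 | the host opened door 2) = (1/3) / (7/12) = 4/7.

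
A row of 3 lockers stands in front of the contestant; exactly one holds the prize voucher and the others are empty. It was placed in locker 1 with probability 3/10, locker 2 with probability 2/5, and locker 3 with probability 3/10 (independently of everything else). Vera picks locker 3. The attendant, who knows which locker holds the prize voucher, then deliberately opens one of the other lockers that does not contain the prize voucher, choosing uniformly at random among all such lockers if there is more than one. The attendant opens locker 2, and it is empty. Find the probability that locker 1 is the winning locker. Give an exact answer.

Apply Bayes' rule, conditioning on where the prize voucher actually is.
If it is in locker 1 (prior 3/10): the attendant has no choice, probability 1; weight (3/10)·1 = 3/10.
If it is in locker 2 (prior 2/5): the attendant opened locker 2, so this case is ruled out; weight (2/5)·0 = 0.
If it is in locker 3 (prior 3/10): the attendant has 2 equally likely choices, so probability 1/2; weight (3/10)·(1/2) = 3/20.
The weights sum to 9/20.
So P(the prize voucher in locker 1 | the attendant opened locker 2) = (3/10) / (9/20) = 2/3.

2/3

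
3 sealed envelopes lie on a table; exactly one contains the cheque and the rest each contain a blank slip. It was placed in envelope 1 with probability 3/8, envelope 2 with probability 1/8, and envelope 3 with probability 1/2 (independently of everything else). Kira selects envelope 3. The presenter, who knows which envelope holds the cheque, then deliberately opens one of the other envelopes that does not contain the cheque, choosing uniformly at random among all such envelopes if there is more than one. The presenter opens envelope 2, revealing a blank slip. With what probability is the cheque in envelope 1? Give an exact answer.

Condition on the true location of the cheque.
If it is in envelope 1 (prior 3/8): the presenter has no choice, probability 1; weight (3/8)·1 = 3/8.
If it is in envelope 2 (prior 1/8): the presenter opened envelope 2, so this case is ruled out; weight (1/8)·0 = 0.
If it is in envelope 3 (prior 1/2): the presenter has 2 equally likely choices, so probability 1/2; weight (1/2)·(1/2) = 1/4.
The weights sum to 5/8.
So P(the cheque in envelope 1 | the presenter opened envelope 2) = (3/8) / (5/8) = 3/5.

3/5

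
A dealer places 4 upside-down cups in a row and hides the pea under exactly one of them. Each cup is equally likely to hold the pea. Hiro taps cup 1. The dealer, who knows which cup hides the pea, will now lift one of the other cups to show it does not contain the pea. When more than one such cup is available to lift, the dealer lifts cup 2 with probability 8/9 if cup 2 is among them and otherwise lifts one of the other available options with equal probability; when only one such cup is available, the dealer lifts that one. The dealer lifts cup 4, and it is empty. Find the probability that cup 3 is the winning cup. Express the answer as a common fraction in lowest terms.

1/6

Consider each possible location of the pea in turn.
If it is under cup 1 (prior 1/4): cup 2 is available but not opened; cup 4 gets probability (1 − 8/9)/2 = 1/18; weight (1/4)·(1/18) = 1/72.
If it is under cup 2 (prior 1/4): cup 2 holds the prize so is unavailable; the dealer chooses uniformly among the 2 others, probability 1/2; weight (1/4)·(1/2) = 1/8.
If it is under cup 3 (prior 1/4): cup 2 is available but not opened, probability 1/9; weight (1/4)·(1/9) = 1/36.
If it is under cup 4 (prior 1/4): the dealer opened cup 4, so this case is ruled out; weight (1/4)·0 = 0.
The weights sum to 1/6.
So P(the pea under cup 3 | the dealer opened cup 4) = (1/36) / (1/6) = 1/6.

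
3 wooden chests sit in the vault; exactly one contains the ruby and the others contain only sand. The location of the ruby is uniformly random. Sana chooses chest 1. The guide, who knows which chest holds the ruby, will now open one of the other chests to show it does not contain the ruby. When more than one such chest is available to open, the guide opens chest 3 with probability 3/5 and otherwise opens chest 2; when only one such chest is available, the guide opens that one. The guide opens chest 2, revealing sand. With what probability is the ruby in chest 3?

5/7

Apply Bayes' rule, conditioning on where the ruby actually is.
If it is in chest 1 (prior 1/3): chest 3 is available but not opened, probability 2/5; weight (1/3)·(2/5) = 2/15.
If it is in chest 2 (prior 1/3): the guide opened chest 2, so this case is ruled out; weight (1/3)·0 = 0.
If it is in chest 3 (prior 1/3): only chest 2 is available, probability 1; weight (1/3)·1 = 1/3.
The weights sum to 7/15.
So P(the ruby in chest 3 | the guide opened chest 2) = (1/3) / (7/15) = 5/7.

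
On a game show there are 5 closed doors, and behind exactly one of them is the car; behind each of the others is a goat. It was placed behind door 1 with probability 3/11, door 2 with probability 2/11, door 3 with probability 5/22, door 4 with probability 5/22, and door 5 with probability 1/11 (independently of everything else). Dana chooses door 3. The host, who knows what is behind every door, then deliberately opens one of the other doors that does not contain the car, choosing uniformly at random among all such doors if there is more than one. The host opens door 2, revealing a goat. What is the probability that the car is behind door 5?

Apply Bayes' rule, conditioning on where the car actually is.
If it is behind door 1 (prior 3/11): the host has 3 equally likely choices, so probability 1/3; weight (3/11)·(1/3) = 1/11.
If it is behind door 2 (prior 2/11): the host opened door 2, so this case is ruled out; weight (2/11)·0 = 0.
If it is behind door 3 (prior 5/22): the host has 4 equally likely choices, so probability 1/4; weight (5/22)·(1/4) = 5/88.
If it is behind door 4 (prior 5/22): the host has 3 equally likely choices, so probability 1/3; weight (5/22)·(1/3) = 5/66.
If it is behind door 5 (prior 1/11): the host has 3 equally likely choices, so probability 1/3; weight (1/11)·(1/3) = 1/33.
The weights sum to 67/264.
So P(the car behind door 5 | the host opened door 2) = (1/33) / (67/264) = 8/67.

8/67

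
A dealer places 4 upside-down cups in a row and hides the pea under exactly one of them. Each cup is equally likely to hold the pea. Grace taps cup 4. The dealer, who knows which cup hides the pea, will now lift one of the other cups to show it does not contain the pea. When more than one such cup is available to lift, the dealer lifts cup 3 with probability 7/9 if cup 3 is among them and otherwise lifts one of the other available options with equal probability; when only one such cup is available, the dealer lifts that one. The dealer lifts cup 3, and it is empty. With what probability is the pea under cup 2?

1/3

Apply Bayes' rule, conditioning on where the pea actually is.
If it is under any of cups 1, 2, and 4 (prior 1/4 each): cup 3 is available, opened with probability 7/9; weight (1/4)·(7/9) = 7/36 each.
If it is under cup 3 (prior 1/4): the dealer opened cup 3, so this case is ruled out; weight (1/4)·0 = 0.
The weights sum to 7/12.
So P(the pea under cup 2 | the dealer opened cup 3) = (7/36) / (7/12) = 1/3.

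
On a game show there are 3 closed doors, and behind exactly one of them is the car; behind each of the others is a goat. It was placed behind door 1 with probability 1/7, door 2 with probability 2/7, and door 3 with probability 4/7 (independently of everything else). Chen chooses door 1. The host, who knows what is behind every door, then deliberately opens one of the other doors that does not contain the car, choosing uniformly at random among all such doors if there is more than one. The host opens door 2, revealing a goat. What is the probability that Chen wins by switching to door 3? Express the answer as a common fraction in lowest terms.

Apply Bayes' rule, conditioning on where the car actually is.
If it is behind door 1 (prior 1/7): the host has 2 equally likely choices, so probability 1/2; weight (1/7)·(1/2) = 1/14.
If it is behind door 2 (prior 2/7): the host opened door 2, so this case is ruled out; weight (2/7)·0 = 0.
If it is behind door 3 (prior 4/7): the host has no choice, probability 1; weight (4/7)·1 = 4/7.
The weights sum to 9/14.
So P(the car behind door 3 | the host opened door 2) = (4/7) / (9/14) = 8/9.

8/9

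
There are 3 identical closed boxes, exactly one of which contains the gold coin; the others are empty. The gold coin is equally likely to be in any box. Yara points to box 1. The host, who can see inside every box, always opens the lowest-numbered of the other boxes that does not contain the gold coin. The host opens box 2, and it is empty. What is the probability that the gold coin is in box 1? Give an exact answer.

Consider each possible location of the gold coin in turn.
If it is in either of boxes 1 and 3 (prior 1/3 each): box 2 is the lowest-numbered option available, probability 1; weight (1/3)·1 = 1/3 each.
If it is in box 2 (prior 1/3): the host opened box 2, so this case is ruled out; weight (1/3)·0 = 0.
The weights sum to 2/3.
So P(the gold coin in box 1 | the host opened box 2) = (1/3) / (2/3) = 1/2.

1/2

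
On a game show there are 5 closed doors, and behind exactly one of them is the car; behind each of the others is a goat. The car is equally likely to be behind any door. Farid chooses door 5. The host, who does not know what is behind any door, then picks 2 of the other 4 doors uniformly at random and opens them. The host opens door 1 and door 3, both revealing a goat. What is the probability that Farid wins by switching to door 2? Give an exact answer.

Apply Bayes' rule, conditioning on where the car actually is.
If it is behind either of doors 1 and 3 (prior 1/5 each): that door was opened and seen not to hold the prize — ruled out; weight (1/5)·0 = 0 each.
If it is behind any of doors 2, 4, and 5 (prior 1/5 each): the host picks exactly this set with probability 1/6 regardless, and none is the prize; weight (1/5)·(1/6) = 1/30 each.
The weights sum to 1/10.
So P(the car behind door 2 | the host opened door 1 and door 3) = (1/30) / (1/10) = 1/3.

1/3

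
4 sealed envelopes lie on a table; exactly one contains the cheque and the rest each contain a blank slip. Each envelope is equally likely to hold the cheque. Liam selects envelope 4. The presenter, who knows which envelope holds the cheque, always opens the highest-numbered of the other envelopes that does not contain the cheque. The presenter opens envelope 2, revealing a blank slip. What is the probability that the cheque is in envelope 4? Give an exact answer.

Condition on the true location of the cheque.
If it is in either of envelopes 1 and 4 (prior 1/4 each): the presenter would have opened envelope 3 instead, probability 0; weight (1/4)·0 = 0 each.
If it is in envelope 2 (prior 1/4): the presenter opened envelope 2, so this case is ruled out; weight (1/4)·0 = 0.
If it is in envelope 3 (prior 1/4): envelope 2 is the highest-numbered option available, probability 1; weight (1/4)·1 = 1/4.
The weights sum to 1/4.
So P(the cheque in envelope 4 | the presenter opened envelope 2) = 0 / (1/4) = 0.

0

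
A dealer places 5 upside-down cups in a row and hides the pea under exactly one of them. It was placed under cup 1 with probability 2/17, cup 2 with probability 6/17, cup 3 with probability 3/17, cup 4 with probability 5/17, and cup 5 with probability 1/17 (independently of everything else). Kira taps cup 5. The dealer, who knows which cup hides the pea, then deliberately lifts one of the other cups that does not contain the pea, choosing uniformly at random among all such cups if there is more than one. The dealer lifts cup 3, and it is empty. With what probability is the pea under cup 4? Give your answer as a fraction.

4/11

Condition on the true location of the pea.
If it is under cup 1 (prior 2/17): the dealer has 3 equally likely choices, so probability 1/3; weight (2/17)·(1/3) = 2/51.
If it is under cup 2 (prior 6/17): the dealer has 3 equally likely choices, so probability 1/3; weight (6/17)·(1/3) = 2/17.
If it is under cup 3 (prior 3/17): the dealer opened cup 3, so this case is ruled out; weight (3/17)·0 = 0.
If it is under cup 4 (prior 5/17): the dealer has 3 equally likely choices, so probability 1/3; weight (5/17)·(1/3) = 5/51.
If it is under cup 5 (prior 1/17): the dealer has 4 equally likely choices, so probability 1/4; weight (1/17)·(1/4) = 1/68.
The weights sum to 55/204.
So P(the pea under cup 4 | the dealer opened cup 3) = (5/51) / (55/204) = 4/11.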